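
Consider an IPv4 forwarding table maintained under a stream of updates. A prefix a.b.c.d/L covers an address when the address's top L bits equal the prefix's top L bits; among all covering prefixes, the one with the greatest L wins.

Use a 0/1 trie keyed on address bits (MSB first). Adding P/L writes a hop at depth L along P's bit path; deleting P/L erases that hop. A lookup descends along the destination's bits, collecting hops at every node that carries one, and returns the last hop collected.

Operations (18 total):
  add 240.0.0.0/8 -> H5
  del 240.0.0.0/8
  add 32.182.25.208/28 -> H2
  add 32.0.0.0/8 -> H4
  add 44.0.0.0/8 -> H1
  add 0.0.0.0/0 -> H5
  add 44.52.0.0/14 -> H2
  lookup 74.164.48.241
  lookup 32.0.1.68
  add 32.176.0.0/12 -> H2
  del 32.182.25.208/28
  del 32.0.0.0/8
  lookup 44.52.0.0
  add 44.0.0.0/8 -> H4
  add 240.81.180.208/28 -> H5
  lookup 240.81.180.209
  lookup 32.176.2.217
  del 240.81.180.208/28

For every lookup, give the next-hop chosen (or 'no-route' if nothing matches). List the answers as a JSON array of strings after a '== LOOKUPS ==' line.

Trace:
  add 240.0.0.0/8 -> H5 at depth 8
  - 240.0.0.0/8 clear@8
  add 32.182.25.208/28 -> H2 at depth 28
  add 32.0.0.0/8 -> H4 at depth 8
  add 44.0.0.0/8 -> H1 at depth 8
  add 0.0.0.0/0 -> H5 at depth 0
  add 44.52.0.0/14 -> H2 at depth 14
  ? 74.164.48.241  path d0:H5→d1:-  best=H5
  ? 32.0.1.68  path d0:H5→d1:-→d2:-→d3:-→d4:-→d5:-→d6:-→d7:-→d8:H4  best=H4
  add 32.176.0.0/12 -> H2 at depth 12
  - 32.182.25.208/28 clear@28
  - 32.0.0.0/8 clear@8
  ? 44.52.0.0  path d0:H5→d1:-→d2:-→d3:-→d4:-→d5:-→d6:-→d7:-→d8:H1→d9:-→d10:-→d11:-→d12:-→d13:-→d14:H2  best=H2
  add 44.0.0.0/8 -> H4 at depth 8
  add 240.81.180.208/28 -> H5 at depth 28
  ? 240.81.180.209  path d0:H5→d1:-→d2:-→d3:-→d4:-→d5:-→d6:-→d7:-→d8:-→d9:-→d10:-→d11:-→d12:-→d13:-→d14:-→d15:-→d16:-→d17:-→d18:-→d19:-→d20:-→d21:-→d22:-→d23:-→d24:-→d25:-→d26:-→d27:-→d28:H5  best=H5
  ? 32.176.2.217  path d0:H5→d1:-→d2:-→d3:-→d4:-→d5:-→d6:-→d7:-→d8:-→d9:-→d10:-→d11:-→d12:H2→d13:-  best=H2
  - 240.81.180.208/28 clear@28

== LOOKUPS ==
["H5","H4","H2","H5","H2"]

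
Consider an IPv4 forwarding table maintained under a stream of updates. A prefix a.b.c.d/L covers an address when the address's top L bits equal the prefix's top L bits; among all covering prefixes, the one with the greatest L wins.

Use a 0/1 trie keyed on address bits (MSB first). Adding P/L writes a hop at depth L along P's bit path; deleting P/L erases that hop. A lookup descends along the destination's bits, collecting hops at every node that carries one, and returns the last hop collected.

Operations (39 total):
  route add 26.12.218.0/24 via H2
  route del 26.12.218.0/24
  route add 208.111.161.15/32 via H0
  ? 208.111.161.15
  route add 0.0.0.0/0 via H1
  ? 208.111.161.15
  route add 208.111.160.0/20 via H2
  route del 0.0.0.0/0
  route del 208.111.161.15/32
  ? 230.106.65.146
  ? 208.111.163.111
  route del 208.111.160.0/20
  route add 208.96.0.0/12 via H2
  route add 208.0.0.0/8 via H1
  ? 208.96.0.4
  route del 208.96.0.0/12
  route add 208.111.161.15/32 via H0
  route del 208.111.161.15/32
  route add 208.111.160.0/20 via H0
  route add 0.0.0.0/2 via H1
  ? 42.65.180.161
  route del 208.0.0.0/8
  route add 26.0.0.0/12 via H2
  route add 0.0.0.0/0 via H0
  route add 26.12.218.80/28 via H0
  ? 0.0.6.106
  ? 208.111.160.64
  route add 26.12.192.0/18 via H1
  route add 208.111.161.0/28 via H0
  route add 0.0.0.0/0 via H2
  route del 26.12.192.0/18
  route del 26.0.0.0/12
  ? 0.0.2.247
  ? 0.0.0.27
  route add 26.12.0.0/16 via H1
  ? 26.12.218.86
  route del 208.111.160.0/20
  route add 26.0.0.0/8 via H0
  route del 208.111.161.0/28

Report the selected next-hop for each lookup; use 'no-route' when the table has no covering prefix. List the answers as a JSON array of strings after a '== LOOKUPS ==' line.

Trace:
  + 26.12.218.0/24 (H2) depth=24
  - 26.12.218.0/24 clear@24
  + 208.111.161.15/32 (H0) depth=32
  Q 208.111.161.15: descend 11010000011011111010000100001111 ; hops seen [H0] ; pick H0
  + 0.0.0.0/0 (H1) depth=0
  Q 208.111.161.15: descend 11010000011011111010000100001111 ; hops seen [H1,H0] ; pick H0
  + 208.111.160.0/20 (H2) depth=20
  - 0.0.0.0/0 clear@0
  - 208.111.161.15/32 clear@32
  Q 230.106.65.146: descend 11 ; hops seen [∅] ; pick no-route
  Q 208.111.163.111: descend 1101000001101111101000 ; hops seen [H2] ; pick H2
  - 208.111.160.0/20 clear@20
  + 208.96.0.0/12 (H2) depth=12
  + 208.0.0.0/8 (H1) depth=8
  Q 208.96.0.4: descend 110100000110 ; hops seen [H1,H2] ; pick H2
  - 208.96.0.0/12 clear@12
  + 208.111.161.15/32 (H0) depth=32
  - 208.111.161.15/32 clear@32
  + 208.111.160.0/20 (H0) depth=20
  + 0.0.0.0/2 (H1) depth=2
  Q 42.65.180.161: descend 00 ; hops seen [H1] ; pick H1
  - 208.0.0.0/8 clear@8
  + 26.0.0.0/12 (H2) depth=12
  + 0.0.0.0/0 (H0) depth=0
  + 26.12.218.80/28 (H0) depth=28
  Q 0.0.6.106: descend 000 ; hops seen [H0,H1] ; pick H1
  Q 208.111.160.64: descend 11010000011011111010000 ; hops seen [H0,H0] ; pick H0
  + 26.12.192.0/18 (H1) depth=18
  + 208.111.161.0/28 (H0) depth=28
  + 0.0.0.0/0 (H2) depth=0
  - 26.12.192.0/18 clear@18
  - 26.0.0.0/12 clear@12
  Q 0.0.2.247: descend 000 ; hops seen [H2,H1] ; pick H1
  Q 0.0.0.27: descend 000 ; hops seen [H2,H1] ; pick H1
  + 26.12.0.0/16 (H1) depth=16
  Q 26.12.218.86: descend 0001101000001100110110100101 ; hops seen [H2,H1,H1,H0] ; pick H0
  - 208.111.160.0/20 clear@20
  + 26.0.0.0/8 (H0) depth=8
  - 208.111.161.0/28 clear@28

== LOOKUPS ==
["H0","H0","no-route","H2","H2","H1","H1","H0","H1","H1","H0"]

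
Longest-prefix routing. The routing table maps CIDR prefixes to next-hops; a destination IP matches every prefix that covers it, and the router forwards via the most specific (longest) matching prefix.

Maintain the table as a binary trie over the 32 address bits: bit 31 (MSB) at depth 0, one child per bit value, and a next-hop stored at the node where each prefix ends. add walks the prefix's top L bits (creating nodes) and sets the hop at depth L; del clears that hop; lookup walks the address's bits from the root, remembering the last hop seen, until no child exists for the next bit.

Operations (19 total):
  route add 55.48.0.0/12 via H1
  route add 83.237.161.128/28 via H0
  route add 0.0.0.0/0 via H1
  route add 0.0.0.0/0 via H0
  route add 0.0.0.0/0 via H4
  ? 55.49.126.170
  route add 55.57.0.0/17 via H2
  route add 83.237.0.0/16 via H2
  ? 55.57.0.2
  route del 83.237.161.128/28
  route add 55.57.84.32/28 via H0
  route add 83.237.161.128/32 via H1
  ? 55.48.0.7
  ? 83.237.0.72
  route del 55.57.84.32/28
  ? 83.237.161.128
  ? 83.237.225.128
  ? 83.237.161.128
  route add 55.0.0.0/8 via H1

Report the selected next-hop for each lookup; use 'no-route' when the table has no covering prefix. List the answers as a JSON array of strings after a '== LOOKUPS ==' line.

Apply in order:
  + 55.48.0.0/12 (H1) depth=12
  + 83.237.161.128/28 (H0) depth=28
  + 0.0.0.0/0 (H1) depth=0
  + 0.0.0.0/0 (H0) depth=0
  + 0.0.0.0/0 (H4) depth=0
  lookup 55.49.126.170: bits 001101110011 walk d0:H4→d1:-→d2:-→d3:-→d4:-→d5:-→d6:-→d7:-→d8:-→d9:-→d10:-→d11:-→d12:H1 -> H1
  + 55.57.0.0/17 (H2) depth=17
  + 83.237.0.0/16 (H2) depth=16
  lookup 55.57.0.2: bits 00110111001110010 walk d0:H4→d1:-→d2:-→d3:-→d4:-→d5:-→d6:-→d7:-→d8:-→d9:-→d10:-→d11:-→d12:H1→d13:-→d14:-→d15:-→d16:-→d17:H2 -> H2
  del 83.237.161.128/28 (clear depth 28)
  + 55.57.84.32/28 (H0) depth=28
  + 83.237.161.128/32 (H1) depth=32
  lookup 55.48.0.7: bits 001101110011 walk d0:H4→d1:-→d2:-→d3:-→d4:-→d5:-→d6:-→d7:-→d8:-→d9:-→d10:-→d11:-→d12:H1 -> H1
  lookup 83.237.0.72: bits 0101001111101101 walk d0:H4→d1:-→d2:-→d3:-→d4:-→d5:-→d6:-→d7:-→d8:-→d9:-→d10:-→d11:-→d12:-→d13:-→d14:-→d15:-→d16:H2 -> H2
  del 55.57.84.32/28 (clear depth 28)
  lookup 83.237.161.128: bits 01010011111011011010000110000000 walk d0:H4→d1:-→d2:-→d3:-→d4:-→d5:-→d6:-→d7:-→d8:-→d9:-→d10:-→d11:-→d12:-→d13:-→d14:-→d15:-→d16:H2→d17:-→d18:-→d19:-→d20:-→d21:-→d22:-→d23:-→d24:-→d25:-→d26:-→d27:-→d28:-→d29:-→d30:-→d31:-→d32:H1 -> H1
  lookup 83.237.225.128: bits 01010011111011011 walk d0:H4→d1:-→d2:-→d3:-→d4:-→d5:-→d6:-→d7:-→d8:-→d9:-→d10:-→d11:-→d12:-→d13:-→d14:-→d15:-→d16:H2→d17:- -> H2
  lookup 83.237.161.128: bits 01010011111011011010000110000000 walk d0:H4→d1:-→d2:-→d3:-→d4:-→d5:-→d6:-→d7:-→d8:-→d9:-→d10:-→d11:-→d12:-→d13:-→d14:-→d15:-→d16:H2→d17:-→d18:-→d19:-→d20:-→d21:-→d22:-→d23:-→d24:-→d25:-→d26:-→d27:-→d28:-→d29:-→d30:-→d31:-→d32:H1 -> H1
  + 55.0.0.0/8 (H1) depth=8

== LOOKUPS ==
["H1","H2","H1","H2","H1","H2","H1"]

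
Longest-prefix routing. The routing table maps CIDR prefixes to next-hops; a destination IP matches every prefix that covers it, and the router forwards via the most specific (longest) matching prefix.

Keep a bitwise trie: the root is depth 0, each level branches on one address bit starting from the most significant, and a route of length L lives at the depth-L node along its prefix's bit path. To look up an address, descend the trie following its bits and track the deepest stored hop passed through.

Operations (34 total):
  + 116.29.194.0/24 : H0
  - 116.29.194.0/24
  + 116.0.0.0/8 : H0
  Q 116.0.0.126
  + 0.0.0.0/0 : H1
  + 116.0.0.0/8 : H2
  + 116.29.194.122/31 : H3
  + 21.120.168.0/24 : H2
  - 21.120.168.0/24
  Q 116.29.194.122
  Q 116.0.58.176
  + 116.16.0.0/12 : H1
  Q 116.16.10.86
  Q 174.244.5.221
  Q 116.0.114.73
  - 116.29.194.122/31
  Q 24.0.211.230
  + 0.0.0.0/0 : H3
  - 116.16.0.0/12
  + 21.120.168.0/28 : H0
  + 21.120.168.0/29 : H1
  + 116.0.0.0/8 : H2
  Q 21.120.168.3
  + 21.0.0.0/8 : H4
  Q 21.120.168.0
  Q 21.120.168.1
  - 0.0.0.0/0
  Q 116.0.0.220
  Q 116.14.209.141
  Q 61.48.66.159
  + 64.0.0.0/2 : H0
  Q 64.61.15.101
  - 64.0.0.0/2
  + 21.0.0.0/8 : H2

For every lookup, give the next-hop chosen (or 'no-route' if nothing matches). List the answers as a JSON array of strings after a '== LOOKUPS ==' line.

Apply in order:
  add 116.29.194.0/24 -> H0 at depth 24
  del 116.29.194.0/24 (clear depth 24)
  add 116.0.0.0/8 -> H0 at depth 8
  Q 116.0.0.126: descend 01110100000 ; hops seen [H0] ; pick H0
  add 0.0.0.0/0 -> H1 at depth 0
  add 116.0.0.0/8 -> H2 at depth 8
  add 116.29.194.122/31 -> H3 at depth 31
  add 21.120.168.0/24 -> H2 at depth 24
  del 21.120.168.0/24 (clear depth 24)
  Q 116.29.194.122: descend 0111010000011101110000100111101 ; hops seen [H1,H2,H3] ; pick H3
  Q 116.0.58.176: descend 01110100000 ; hops seen [H1,H2] ; pick H2
  add 116.16.0.0/12 -> H1 at depth 12
  Q 116.16.10.86: descend 011101000001 ; hops seen [H1,H2,H1] ; pick H1
  Q 174.244.5.221: descend ε ; hops seen [H1] ; pick H1
  Q 116.0.114.73: descend 01110100000 ; hops seen [H1,H2] ; pick H2
  del 116.29.194.122/31 (clear depth 31)
  Q 24.0.211.230: descend 0001 ; hops seen [H1] ; pick H1
  add 0.0.0.0/0 -> H3 at depth 0
  del 116.16.0.0/12 (clear depth 12)
  add 21.120.168.0/28 -> H0 at depth 28
  add 21.120.168.0/29 -> H1 at depth 29
  add 116.0.0.0/8 -> H2 at depth 8
  Q 21.120.168.3: descend 00010101011110001010100000000 ; hops seen [H3,H0,H1] ; pick H1
  add 21.0.0.0/8 -> H4 at depth 8
  Q 21.120.168.0: descend 00010101011110001010100000000 ; hops seen [H3,H4,H0,H1] ; pick H1
  Q 21.120.168.1: descend 00010101011110001010100000000 ; hops seen [H3,H4,H0,H1] ; pick H1
  del 0.0.0.0/0 (clear depth 0)
  Q 116.0.0.220: descend 01110100000 ; hops seen [H2] ; pick H2
  Q 116.14.209.141: descend 01110100000 ; hops seen [H2] ; pick H2
  Q 61.48.66.159: descend 00 ; hops seen [∅] ; pick no-route
  add 64.0.0.0/2 -> H0 at depth 2
  Q 64.61.15.101: descend 01 ; hops seen [H0] ; pick H0
  del 64.0.0.0/2 (clear depth 2)
  add 21.0.0.0/8 -> H2 at depth 8

== LOOKUPS ==
["H0","H3","H2","H1","H1","H2","H1","H1","H1","H1","H2","H2","no-route","H0"]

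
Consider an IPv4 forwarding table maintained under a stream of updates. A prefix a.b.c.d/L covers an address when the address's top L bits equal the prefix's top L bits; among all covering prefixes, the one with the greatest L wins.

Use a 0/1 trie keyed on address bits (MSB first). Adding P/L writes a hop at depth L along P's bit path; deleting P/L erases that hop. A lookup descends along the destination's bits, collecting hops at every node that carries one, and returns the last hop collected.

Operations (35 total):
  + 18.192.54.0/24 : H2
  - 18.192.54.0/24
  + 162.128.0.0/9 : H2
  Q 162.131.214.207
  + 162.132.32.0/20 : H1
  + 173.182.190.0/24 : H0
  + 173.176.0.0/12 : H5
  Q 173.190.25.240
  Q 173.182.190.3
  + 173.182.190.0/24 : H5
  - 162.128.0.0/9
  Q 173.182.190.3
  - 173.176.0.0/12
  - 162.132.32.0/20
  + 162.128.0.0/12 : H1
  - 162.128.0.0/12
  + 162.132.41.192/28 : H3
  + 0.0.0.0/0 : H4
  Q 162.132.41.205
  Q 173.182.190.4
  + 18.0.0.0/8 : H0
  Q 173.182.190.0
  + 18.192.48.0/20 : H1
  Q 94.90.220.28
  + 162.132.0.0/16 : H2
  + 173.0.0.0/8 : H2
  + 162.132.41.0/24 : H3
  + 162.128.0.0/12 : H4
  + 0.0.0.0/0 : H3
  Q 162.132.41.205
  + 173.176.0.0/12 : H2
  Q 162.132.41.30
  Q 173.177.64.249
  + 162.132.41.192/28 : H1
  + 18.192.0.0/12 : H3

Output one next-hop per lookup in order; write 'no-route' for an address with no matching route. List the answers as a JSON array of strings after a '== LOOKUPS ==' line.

Apply in order:
  add 18.192.54.0/24 -> H2 at depth 24
  - 18.192.54.0/24 clear@24
  add 162.128.0.0/9 -> H2 at depth 9
  lookup 162.131.214.207: bits 101000101 walk d0:-→d1:-→d2:-→d3:-→d4:-→d5:-→d6:-→d7:-→d8:-→d9:H2 -> H2
  add 162.132.32.0/20 -> H1 at depth 20
  add 173.182.190.0/24 -> H0 at depth 24
  add 173.176.0.0/12 -> H5 at depth 12
  lookup 173.190.25.240: bits 101011011011 walk d0:-→d1:-→d2:-→d3:-→d4:-→d5:-→d6:-→d7:-→d8:-→d9:-→d10:-→d11:-→d12:H5 -> H5
  lookup 173.182.190.3: bits 101011011011011010111110 walk d0:-→d1:-→d2:-→d3:-→d4:-→d5:-→d6:-→d7:-→d8:-→d9:-→d10:-→d11:-→d12:H5→d13:-→d14:-→d15:-→d16:-→d17:-→d18:-→d19:-→d20:-→d21:-→d22:-→d23:-→d24:H0 -> H0
  add 173.182.190.0/24 -> H5 at depth 24
  - 162.128.0.0/9 clear@9
  lookup 173.182.190.3: bits 101011011011011010111110 walk d0:-→d1:-→d2:-→d3:-→d4:-→d5:-→d6:-→d7:-→d8:-→d9:-→d10:-→d11:-→d12:H5→d13:-→d14:-→d15:-→d16:-→d17:-→d18:-→d19:-→d20:-→d21:-→d22:-→d23:-→d24:H5 -> H5
  - 173.176.0.0/12 clear@12
  - 162.132.32.0/20 clear@20
  add 162.128.0.0/12 -> H1 at depth 12
  - 162.128.0.0/12 clear@12
  add 162.132.41.192/28 -> H3 at depth 28
  add 0.0.0.0/0 -> H4 at depth 0
  lookup 162.132.41.205: bits 1010001010000100001010011100 walk d0:H4→d1:-→d2:-→d3:-→d4:-→d5:-→d6:-→d7:-→d8:-→d9:-→d10:-→d11:-→d12:-→d13:-→d14:-→d15:-→d16:-→d17:-→d18:-→d19:-→d20:-→d21:-→d22:-→d23:-→d24:-→d25:-→d26:-→d27:-→d28:H3 -> H3
  lookup 173.182.190.4: bits 101011011011011010111110 walk d0:H4→d1:-→d2:-→d3:-→d4:-→d5:-→d6:-→d7:-→d8:-→d9:-→d10:-→d11:-→d12:-→d13:-→d14:-→d15:-→d16:-→d17:-→d18:-→d19:-→d20:-→d21:-→d22:-→d23:-→d24:H5 -> H5
  add 18.0.0.0/8 -> H0 at depth 8
  lookup 173.182.190.0: bits 101011011011011010111110 walk d0:H4→d1:-→d2:-→d3:-→d4:-→d5:-→d6:-→d7:-→d8:-→d9:-→d10:-→d11:-→d12:-→d13:-→d14:-→d15:-→d16:-→d17:-→d18:-→d19:-→d20:-→d21:-→d22:-→d23:-→d24:H5 -> H5
  add 18.192.48.0/20 -> H1 at depth 20
  lookup 94.90.220.28: bits 0 walk d0:H4→d1:- -> H4
  add 162.132.0.0/16 -> H2 at depth 16
  add 173.0.0.0/8 -> H2 at depth 8
  add 162.132.41.0/24 -> H3 at depth 24
  add 162.128.0.0/12 -> H4 at depth 12
  add 0.0.0.0/0 -> H3 at depth 0
  lookup 162.132.41.205: bits 1010001010000100001010011100 walk d0:H3→d1:-→d2:-→d3:-→d4:-→d5:-→d6:-→d7:-→d8:-→d9:-→d10:-→d11:-→d12:H4→d13:-→d14:-→d15:-→d16:H2→d17:-→d18:-→d19:-→d20:-→d21:-→d22:-→d23:-→d24:H3→d25:-→d26:-→d27:-→d28:H3 -> H3
  add 173.176.0.0/12 -> H2 at depth 12
  lookup 162.132.41.30: bits 101000101000010000101001 walk d0:H3→d1:-→d2:-→d3:-→d4:-→d5:-→d6:-→d7:-→d8:-→d9:-→d10:-→d11:-→d12:H4→d13:-→d14:-→d15:-→d16:H2→d17:-→d18:-→d19:-→d20:-→d21:-→d22:-→d23:-→d24:H3 -> H3
  lookup 173.177.64.249: bits 1010110110110 walk d0:H3→d1:-→d2:-→d3:-→d4:-→d5:-→d6:-→d7:-→d8:H2→d9:-→d10:-→d11:-→d12:H2→d13:- -> H2
  add 162.132.41.192/28 -> H1 at depth 28
  add 18.192.0.0/12 -> H3 at depth 12

== LOOKUPS ==
["H2","H5","H0","H5","H3","H5","H5","H4","H3","H3","H2"]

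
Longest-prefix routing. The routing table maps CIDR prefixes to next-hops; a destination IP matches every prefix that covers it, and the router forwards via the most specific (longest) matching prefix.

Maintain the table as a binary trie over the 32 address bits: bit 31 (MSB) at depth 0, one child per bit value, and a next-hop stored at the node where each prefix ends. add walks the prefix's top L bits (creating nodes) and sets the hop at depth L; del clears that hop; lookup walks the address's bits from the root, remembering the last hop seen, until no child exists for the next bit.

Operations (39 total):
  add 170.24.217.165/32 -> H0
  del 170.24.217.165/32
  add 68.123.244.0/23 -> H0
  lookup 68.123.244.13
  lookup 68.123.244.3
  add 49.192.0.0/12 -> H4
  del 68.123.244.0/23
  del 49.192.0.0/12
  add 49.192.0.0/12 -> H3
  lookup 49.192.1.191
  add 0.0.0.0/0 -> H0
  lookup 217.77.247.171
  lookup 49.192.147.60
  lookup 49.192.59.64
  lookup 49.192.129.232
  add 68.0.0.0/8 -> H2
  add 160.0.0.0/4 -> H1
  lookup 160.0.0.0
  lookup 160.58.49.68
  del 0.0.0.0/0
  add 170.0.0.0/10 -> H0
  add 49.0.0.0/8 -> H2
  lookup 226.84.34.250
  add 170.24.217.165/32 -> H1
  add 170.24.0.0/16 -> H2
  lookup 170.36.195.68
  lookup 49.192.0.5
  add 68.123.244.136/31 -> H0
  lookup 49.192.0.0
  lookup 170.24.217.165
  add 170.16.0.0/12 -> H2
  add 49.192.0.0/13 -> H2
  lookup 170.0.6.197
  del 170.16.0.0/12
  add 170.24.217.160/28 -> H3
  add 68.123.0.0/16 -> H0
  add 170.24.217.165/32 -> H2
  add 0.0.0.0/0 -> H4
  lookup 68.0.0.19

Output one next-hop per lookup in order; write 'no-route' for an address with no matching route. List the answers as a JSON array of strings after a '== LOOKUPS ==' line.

Process each operation:
  + 170.24.217.165/32 (H0) depth=32
  del 170.24.217.165/32 (clear depth 32)
  + 68.123.244.0/23 (H0) depth=23
  Q 68.123.244.13: descend 01000100011110111111010 ; hops seen [H0] ; pick H0
  Q 68.123.244.3: descend 01000100011110111111010 ; hops seen [H0] ; pick H0
  + 49.192.0.0/12 (H4) depth=12
  del 68.123.244.0/23 (clear depth 23)
  del 49.192.0.0/12 (clear depth 12)
  + 49.192.0.0/12 (H3) depth=12
  Q 49.192.1.191: descend 001100011100 ; hops seen [H3] ; pick H3
  + 0.0.0.0/0 (H0) depth=0
  Q 217.77.247.171: descend 1 ; hops seen [H0] ; pick H0
  Q 49.192.147.60: descend 001100011100 ; hops seen [H0,H3] ; pick H3
  Q 49.192.59.64: descend 001100011100 ; hops seen [H0,H3] ; pick H3
  Q 49.192.129.232: descend 001100011100 ; hops seen [H0,H3] ; pick H3
  + 68.0.0.0/8 (H2) depth=8
  + 160.0.0.0/4 (H1) depth=4
  Q 160.0.0.0: descend 1010 ; hops seen [H0,H1] ; pick H1
  Q 160.58.49.68: descend 1010 ; hops seen [H0,H1] ; pick H1
  del 0.0.0.0/0 (clear depth 0)
  + 170.0.0.0/10 (H0) depth=10
  + 49.0.0.0/8 (H2) depth=8
  Q 226.84.34.250: descend 1 ; hops seen [∅] ; pick no-route
  + 170.24.217.165/32 (H1) depth=32
  + 170.24.0.0/16 (H2) depth=16
  Q 170.36.195.68: descend 1010101000 ; hops seen [H1,H0] ; pick H0
  Q 49.192.0.5: descend 001100011100 ; hops seen [H2,H3] ; pick H3
  + 68.123.244.136/31 (H0) depth=31
  Q 49.192.0.0: descend 001100011100 ; hops seen [H2,H3] ; pick H3
  Q 170.24.217.165: descend 10101010000110001101100110100101 ; hops seen [H1,H0,H2,H1] ; pick H1
  + 170.16.0.0/12 (H2) depth=12
  + 49.192.0.0/13 (H2) depth=13
  Q 170.0.6.197: descend 10101010000 ; hops seen [H1,H0] ; pick H0
  del 170.16.0.0/12 (clear depth 12)
  + 170.24.217.160/28 (H3) depth=28
  + 68.123.0.0/16 (H0) depth=16
  + 170.24.217.165/32 (H2) depth=32
  + 0.0.0.0/0 (H4) depth=0
  Q 68.0.0.19: descend 010001000 ; hops seen [H4,H2] ; pick H2

== LOOKUPS ==
["H0","H0","H3","H0","H3","H3","H3","H1","H1","no-route","H0","H3","H3","H1","H0","H2"]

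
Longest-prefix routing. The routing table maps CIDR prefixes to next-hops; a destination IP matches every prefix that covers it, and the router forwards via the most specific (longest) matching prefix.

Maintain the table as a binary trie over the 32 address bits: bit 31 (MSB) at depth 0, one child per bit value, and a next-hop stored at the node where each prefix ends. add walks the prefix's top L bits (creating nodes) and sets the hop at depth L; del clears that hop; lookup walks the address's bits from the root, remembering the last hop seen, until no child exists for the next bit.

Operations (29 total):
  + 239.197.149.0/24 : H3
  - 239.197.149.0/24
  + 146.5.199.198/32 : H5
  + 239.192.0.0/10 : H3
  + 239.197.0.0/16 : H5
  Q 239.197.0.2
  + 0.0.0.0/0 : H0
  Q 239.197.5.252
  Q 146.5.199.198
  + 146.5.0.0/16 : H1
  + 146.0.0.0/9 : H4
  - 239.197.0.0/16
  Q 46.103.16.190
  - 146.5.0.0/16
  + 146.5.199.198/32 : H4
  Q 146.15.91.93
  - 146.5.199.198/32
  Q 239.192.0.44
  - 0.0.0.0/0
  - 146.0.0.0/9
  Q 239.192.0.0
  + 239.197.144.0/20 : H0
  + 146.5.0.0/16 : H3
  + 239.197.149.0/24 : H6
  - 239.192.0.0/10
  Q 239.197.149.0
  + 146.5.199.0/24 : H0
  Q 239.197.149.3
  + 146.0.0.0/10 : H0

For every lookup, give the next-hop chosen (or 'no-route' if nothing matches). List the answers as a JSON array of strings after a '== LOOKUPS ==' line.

Trace:
  add 239.197.149.0/24 -> H3 at depth 24
  - 239.197.149.0/24 clear@24
  add 146.5.199.198/32 -> H5 at depth 32
  add 239.192.0.0/10 -> H3 at depth 10
  add 239.197.0.0/16 -> H5 at depth 16
  lookup 239.197.0.2: bits 1110111111000101 walk d0:-→d1:-→d2:-→d3:-→d4:-→d5:-→d6:-→d7:-→d8:-→d9:-→d10:H3→d11:-→d12:-→d13:-→d14:-→d15:-→d16:H5 -> H5
  add 0.0.0.0/0 -> H0 at depth 0
  lookup 239.197.5.252: bits 1110111111000101 walk d0:H0→d1:-→d2:-→d3:-→d4:-→d5:-→d6:-→d7:-→d8:-→d9:-→d10:H3→d11:-→d12:-→d13:-→d14:-→d15:-→d16:H5 -> H5
  lookup 146.5.199.198: bits 10010010000001011100011111000110 walk d0:H0→d1:-→d2:-→d3:-→d4:-→d5:-→d6:-→d7:-→d8:-→d9:-→d10:-→d11:-→d12:-→d13:-→d14:-→d15:-→d16:-→d17:-→d18:-→d19:-→d20:-→d21:-→d22:-→d23:-→d24:-→d25:-→d26:-→d27:-→d28:-→d29:-→d30:-→d31:-→d32:H5 -> H5
  add 146.5.0.0/16 -> H1 at depth 16
  add 146.0.0.0/9 -> H4 at depth 9
  - 239.197.0.0/16 clear@16
  lookup 46.103.16.190: bits ε walk d0:H0 -> H0
  - 146.5.0.0/16 clear@16
  add 146.5.199.198/32 -> H4 at depth 32
  lookup 146.15.91.93: bits 100100100000 walk d0:H0→d1:-→d2:-→d3:-→d4:-→d5:-→d6:-→d7:-→d8:-→d9:H4→d10:-→d11:-→d12:- -> H4
  - 146.5.199.198/32 clear@32
  lookup 239.192.0.44: bits 1110111111000 walk d0:H0→d1:-→d2:-→d3:-→d4:-→d5:-→d6:-→d7:-→d8:-→d9:-→d10:H3→d11:-→d12:-→d13:- -> H3
  - 0.0.0.0/0 clear@0
  - 146.0.0.0/9 clear@9
  lookup 239.192.0.0: bits 1110111111000 walk d0:-→d1:-→d2:-→d3:-→d4:-→d5:-→d6:-→d7:-→d8:-→d9:-→d10:H3→d11:-→d12:-→d13:- -> H3
  add 239.197.144.0/20 -> H0 at depth 20
  add 146.5.0.0/16 -> H3 at depth 16
  add 239.197.149.0/24 -> H6 at depth 24
  - 239.192.0.0/10 clear@10
  lookup 239.197.149.0: bits 111011111100010110010101 walk d0:-→d1:-→d2:-→d3:-→d4:-→d5:-→d6:-→d7:-→d8:-→d9:-→d10:-→d11:-→d12:-→d13:-→d14:-→d15:-→d16:-→d17:-→d18:-→d19:-→d20:H0→d21:-→d22:-→d23:-→d24:H6 -> H6
  add 146.5.199.0/24 -> H0 at depth 24
  lookup 239.197.149.3: bits 111011111100010110010101 walk d0:-→d1:-→d2:-→d3:-→d4:-→d5:-→d6:-→d7:-→d8:-→d9:-→d10:-→d11:-→d12:-→d13:-→d14:-→d15:-→d16:-→d17:-→d18:-→d19:-→d20:H0→d21:-→d22:-→d23:-→d24:H6 -> H6
  add 146.0.0.0/10 -> H0 at depth 10

== LOOKUPS ==
["H5","H5","H5","H0","H4","H3","H3","H6","H6"]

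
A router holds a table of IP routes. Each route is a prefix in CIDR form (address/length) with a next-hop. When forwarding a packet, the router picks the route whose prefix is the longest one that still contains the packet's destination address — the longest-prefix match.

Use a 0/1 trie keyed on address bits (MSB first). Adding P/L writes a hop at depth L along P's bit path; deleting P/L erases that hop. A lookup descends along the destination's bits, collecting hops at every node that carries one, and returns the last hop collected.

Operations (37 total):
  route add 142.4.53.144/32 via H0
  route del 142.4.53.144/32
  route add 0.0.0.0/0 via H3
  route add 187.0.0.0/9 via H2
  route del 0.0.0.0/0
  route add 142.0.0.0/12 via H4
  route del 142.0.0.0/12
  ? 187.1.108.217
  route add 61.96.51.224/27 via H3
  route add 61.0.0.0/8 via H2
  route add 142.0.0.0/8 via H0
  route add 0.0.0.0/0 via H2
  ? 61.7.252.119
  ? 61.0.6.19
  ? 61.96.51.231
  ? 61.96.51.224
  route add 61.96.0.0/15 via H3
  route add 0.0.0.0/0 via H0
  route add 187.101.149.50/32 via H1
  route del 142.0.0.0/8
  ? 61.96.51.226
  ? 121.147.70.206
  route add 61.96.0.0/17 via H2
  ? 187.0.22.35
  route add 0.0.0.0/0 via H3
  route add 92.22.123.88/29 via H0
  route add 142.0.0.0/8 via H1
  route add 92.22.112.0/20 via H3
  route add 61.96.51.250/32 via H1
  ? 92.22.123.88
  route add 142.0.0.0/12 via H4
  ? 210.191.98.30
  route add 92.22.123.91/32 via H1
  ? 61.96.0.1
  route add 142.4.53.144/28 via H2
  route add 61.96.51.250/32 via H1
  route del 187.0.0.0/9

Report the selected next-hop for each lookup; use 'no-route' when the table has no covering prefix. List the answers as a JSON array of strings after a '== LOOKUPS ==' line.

Trace:
  + 142.4.53.144/32 (H0) depth=32
  - 142.4.53.144/32 clear@32
  + 0.0.0.0/0 (H3) depth=0
  + 187.0.0.0/9 (H2) depth=9
  - 0.0.0.0/0 clear@0
  + 142.0.0.0/12 (H4) depth=12
  - 142.0.0.0/12 clear@12
  lookup 187.1.108.217: bits 101110110 walk d0:-→d1:-→d2:-→d3:-→d4:-→d5:-→d6:-→d7:-→d8:-→d9:H2 -> H2
  + 61.96.51.224/27 (H3) depth=27
  + 61.0.0.0/8 (H2) depth=8
  + 142.0.0.0/8 (H0) depth=8
  + 0.0.0.0/0 (H2) depth=0
  lookup 61.7.252.119: bits 001111010 walk d0:H2→d1:-→d2:-→d3:-→d4:-→d5:-→d6:-→d7:-→d8:H2→d9:- -> H2
  lookup 61.0.6.19: bits 001111010 walk d0:H2→d1:-→d2:-→d3:-→d4:-→d5:-→d6:-→d7:-→d8:H2→d9:- -> H2
  lookup 61.96.51.231: bits 001111010110000000110011111 walk d0:H2→d1:-→d2:-→d3:-→d4:-→d5:-→d6:-→d7:-→d8:H2→d9:-→d10:-→d11:-→d12:-→d13:-→d14:-→d15:-→d16:-→d17:-→d18:-→d19:-→d20:-→d21:-→d22:-→d23:-→d24:-→d25:-→d26:-→d27:H3 -> H3
  lookup 61.96.51.224: bits 001111010110000000110011111 walk d0:H2→d1:-→d2:-→d3:-→d4:-→d5:-→d6:-→d7:-→d8:H2→d9:-→d10:-→d11:-→d12:-→d13:-→d14:-→d15:-→d16:-→d17:-→d18:-→d19:-→d20:-→d21:-→d22:-→d23:-→d24:-→d25:-→d26:-→d27:H3 -> H3
  + 61.96.0.0/15 (H3) depth=15
  + 0.0.0.0/0 (H0) depth=0
  + 187.101.149.50/32 (H1) depth=32
  - 142.0.0.0/8 clear@8
  lookup 61.96.51.226: bits 001111010110000000110011111 walk d0:H0→d1:-→d2:-→d3:-→d4:-→d5:-→d6:-→d7:-→d8:H2→d9:-→d10:-→d11:-→d12:-→d13:-→d14:-→d15:H3→d16:-→d17:-→d18:-→d19:-→d20:-→d21:-→d22:-→d23:-→d24:-→d25:-→d26:-→d27:H3 -> H3
  lookup 121.147.70.206: bits 0 walk d0:H0→d1:- -> H0
  + 61.96.0.0/17 (H2) depth=17
  lookup 187.0.22.35: bits 101110110 walk d0:H0→d1:-→d2:-→d3:-→d4:-→d5:-→d6:-→d7:-→d8:-→d9:H2 -> H2
  + 0.0.0.0/0 (H3) depth=0
  + 92.22.123.88/29 (H0) depth=29
  + 142.0.0.0/8 (H1) depth=8
  + 92.22.112.0/20 (H3) depth=20
  + 61.96.51.250/32 (H1) depth=32
  lookup 92.22.123.88: bits 01011100000101100111101101011 walk d0:H3→d1:-→d2:-→d3:-→d4:-→d5:-→d6:-→d7:-→d8:-→d9:-→d10:-→d11:-→d12:-→d13:-→d14:-→d15:-→d16:-→d17:-→d18:-→d19:-→d20:H3→d21:-→d22:-→d23:-→d24:-→d25:-→d26:-→d27:-→d28:-→d29:H0 -> H0
  + 142.0.0.0/12 (H4) depth=12
  lookup 210.191.98.30: bits 1 walk d0:H3→d1:- -> H3
  + 92.22.123.91/32 (H1) depth=32
  lookup 61.96.0.1: bits 001111010110000000 walk d0:H3→d1:-→d2:-→d3:-→d4:-→d5:-→d6:-→d7:-→d8:H2→d9:-→d10:-→d11:-→d12:-→d13:-→d14:-→d15:H3→d16:-→d17:H2→d18:- -> H2
  + 142.4.53.144/28 (H2) depth=28
  + 61.96.51.250/32 (H1) depth=32
  - 187.0.0.0/9 clear@9

== LOOKUPS ==
["H2","H2","H2","H3","H3","H3","H0","H2","H0","H3","H2"]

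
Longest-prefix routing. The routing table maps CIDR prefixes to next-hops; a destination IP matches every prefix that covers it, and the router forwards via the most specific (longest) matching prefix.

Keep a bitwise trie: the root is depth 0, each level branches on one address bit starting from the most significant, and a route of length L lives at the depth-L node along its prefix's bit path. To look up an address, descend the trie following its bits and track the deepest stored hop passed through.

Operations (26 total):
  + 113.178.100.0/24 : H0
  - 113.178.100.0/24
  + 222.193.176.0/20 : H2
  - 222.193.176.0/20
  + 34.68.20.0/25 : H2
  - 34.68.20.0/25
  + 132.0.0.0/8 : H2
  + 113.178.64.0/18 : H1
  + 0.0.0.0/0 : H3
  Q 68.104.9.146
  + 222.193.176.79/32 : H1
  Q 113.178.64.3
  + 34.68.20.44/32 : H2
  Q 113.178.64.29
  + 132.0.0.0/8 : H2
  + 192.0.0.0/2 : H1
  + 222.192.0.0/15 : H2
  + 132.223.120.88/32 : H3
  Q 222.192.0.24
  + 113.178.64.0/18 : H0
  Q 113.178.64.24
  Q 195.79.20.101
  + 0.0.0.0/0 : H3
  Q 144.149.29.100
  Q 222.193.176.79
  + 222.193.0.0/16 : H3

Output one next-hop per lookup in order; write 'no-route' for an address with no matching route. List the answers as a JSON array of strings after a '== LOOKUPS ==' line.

Apply in order:
  add 113.178.100.0/24 -> H0 at depth 24
  del 113.178.100.0/24 (clear depth 24)
  add 222.193.176.0/20 -> H2 at depth 20
  del 222.193.176.0/20 (clear depth 20)
  add 34.68.20.0/25 -> H2 at depth 25
  del 34.68.20.0/25 (clear depth 25)
  add 132.0.0.0/8 -> H2 at depth 8
  add 113.178.64.0/18 -> H1 at depth 18
  add 0.0.0.0/0 -> H3 at depth 0
  lookup 68.104.9.146: bits 01 walk d0:H3→d1:-→d2:- -> H3
  add 222.193.176.79/32 -> H1 at depth 32
  lookup 113.178.64.3: bits 011100011011001001 walk d0:H3→d1:-→d2:-→d3:-→d4:-→d5:-→d6:-→d7:-→d8:-→d9:-→d10:-→d11:-→d12:-→d13:-→d14:-→d15:-→d16:-→d17:-→d18:H1 -> H1
  add 34.68.20.44/32 -> H2 at depth 32
  lookup 113.178.64.29: bits 011100011011001001 walk d0:H3→d1:-→d2:-→d3:-→d4:-→d5:-→d6:-→d7:-→d8:-→d9:-→d10:-→d11:-→d12:-→d13:-→d14:-→d15:-→d16:-→d17:-→d18:H1 -> H1
  add 132.0.0.0/8 -> H2 at depth 8
  add 192.0.0.0/2 -> H1 at depth 2
  add 222.192.0.0/15 -> H2 at depth 15
  add 132.223.120.88/32 -> H3 at depth 32
  lookup 222.192.0.24: bits 110111101100000 walk d0:H3→d1:-→d2:H1→d3:-→d4:-→d5:-→d6:-→d7:-→d8:-→d9:-→d10:-→d11:-→d12:-→d13:-→d14:-→d15:H2 -> H2
  add 113.178.64.0/18 -> H0 at depth 18
  lookup 113.178.64.24: bits 011100011011001001 walk d0:H3→d1:-→d2:-→d3:-→d4:-→d5:-→d6:-→d7:-→d8:-→d9:-→d10:-→d11:-→d12:-→d13:-→d14:-→d15:-→d16:-→d17:-→d18:H0 -> H0
  lookup 195.79.20.101: bits 110 walk d0:H3→d1:-→d2:H1→d3:- -> H1
  add 0.0.0.0/0 -> H3 at depth 0
  lookup 144.149.29.100: bits 100 walk d0:H3→d1:-→d2:-→d3:- -> H3
  lookup 222.193.176.79: bits 11011110110000011011000001001111 walk d0:H3→d1:-→d2:H1→d3:-→d4:-→d5:-→d6:-→d7:-→d8:-→d9:-→d10:-→d11:-→d12:-→d13:-→d14:-→d15:H2→d16:-→d17:-→d18:-→d19:-→d20:-→d21:-→d22:-→d23:-→d24:-→d25:-→d26:-→d27:-→d28:-→d29:-→d30:-→d31:-→d32:H1 -> H1
  add 222.193.0.0/16 -> H3 at depth 16

== LOOKUPS ==
["H3","H1","H1","H2","H0","H1","H3","H1"]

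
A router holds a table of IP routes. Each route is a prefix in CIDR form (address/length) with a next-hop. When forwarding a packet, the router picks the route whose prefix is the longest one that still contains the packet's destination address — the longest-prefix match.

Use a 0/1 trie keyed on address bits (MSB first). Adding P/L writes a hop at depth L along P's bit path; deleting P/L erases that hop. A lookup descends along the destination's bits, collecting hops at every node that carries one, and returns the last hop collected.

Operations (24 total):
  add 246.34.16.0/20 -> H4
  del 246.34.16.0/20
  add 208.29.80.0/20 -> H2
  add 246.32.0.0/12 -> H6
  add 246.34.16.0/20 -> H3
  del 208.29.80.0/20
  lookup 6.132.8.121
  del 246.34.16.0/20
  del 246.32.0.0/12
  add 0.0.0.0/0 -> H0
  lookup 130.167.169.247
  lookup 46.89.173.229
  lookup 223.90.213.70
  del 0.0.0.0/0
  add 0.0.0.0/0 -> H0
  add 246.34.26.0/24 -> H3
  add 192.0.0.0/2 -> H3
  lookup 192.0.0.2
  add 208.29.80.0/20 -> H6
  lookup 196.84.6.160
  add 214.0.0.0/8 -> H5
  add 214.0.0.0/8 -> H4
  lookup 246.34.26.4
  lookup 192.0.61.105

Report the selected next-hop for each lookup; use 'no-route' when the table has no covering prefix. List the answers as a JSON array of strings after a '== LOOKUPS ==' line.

Apply in order:
  add 246.34.16.0/20 -> H4 at depth 20
  del 246.34.16.0/20 (clear depth 20)
  add 208.29.80.0/20 -> H2 at depth 20
  add 246.32.0.0/12 -> H6 at depth 12
  add 246.34.16.0/20 -> H3 at depth 20
  del 208.29.80.0/20 (clear depth 20)
  lookup 6.132.8.121: bits ε walk d0:- -> no-route
  del 246.34.16.0/20 (clear depth 20)
  del 246.32.0.0/12 (clear depth 12)
  add 0.0.0.0/0 -> H0 at depth 0
  lookup 130.167.169.247: bits 1 walk d0:H0→d1:- -> H0
  lookup 46.89.173.229: bits ε walk d0:H0 -> H0
  lookup 223.90.213.70: bits 1101 walk d0:H0→d1:-→d2:-→d3:-→d4:- -> H0
  del 0.0.0.0/0 (clear depth 0)
  add 0.0.0.0/0 -> H0 at depth 0
  add 246.34.26.0/24 -> H3 at depth 24
  add 192.0.0.0/2 -> H3 at depth 2
  lookup 192.0.0.2: bits 110 walk d0:H0→d1:-→d2:H3→d3:- -> H3
  add 208.29.80.0/20 -> H6 at depth 20
  lookup 196.84.6.160: bits 110 walk d0:H0→d1:-→d2:H3→d3:- -> H3
  add 214.0.0.0/8 -> H5 at depth 8
  add 214.0.0.0/8 -> H4 at depth 8
  lookup 246.34.26.4: bits 111101100010001000011010 walk d0:H0→d1:-→d2:H3→d3:-→d4:-→d5:-→d6:-→d7:-→d8:-→d9:-→d10:-→d11:-→d12:-→d13:-→d14:-→d15:-→d16:-→d17:-→d18:-→d19:-→d20:-→d21:-→d22:-→d23:-→d24:H3 -> H3
  lookup 192.0.61.105: bits 110 walk d0:H0→d1:-→d2:H3→d3:- -> H3

== LOOKUPS ==
["no-route","H0","H0","H0","H3","H3","H3","H3"]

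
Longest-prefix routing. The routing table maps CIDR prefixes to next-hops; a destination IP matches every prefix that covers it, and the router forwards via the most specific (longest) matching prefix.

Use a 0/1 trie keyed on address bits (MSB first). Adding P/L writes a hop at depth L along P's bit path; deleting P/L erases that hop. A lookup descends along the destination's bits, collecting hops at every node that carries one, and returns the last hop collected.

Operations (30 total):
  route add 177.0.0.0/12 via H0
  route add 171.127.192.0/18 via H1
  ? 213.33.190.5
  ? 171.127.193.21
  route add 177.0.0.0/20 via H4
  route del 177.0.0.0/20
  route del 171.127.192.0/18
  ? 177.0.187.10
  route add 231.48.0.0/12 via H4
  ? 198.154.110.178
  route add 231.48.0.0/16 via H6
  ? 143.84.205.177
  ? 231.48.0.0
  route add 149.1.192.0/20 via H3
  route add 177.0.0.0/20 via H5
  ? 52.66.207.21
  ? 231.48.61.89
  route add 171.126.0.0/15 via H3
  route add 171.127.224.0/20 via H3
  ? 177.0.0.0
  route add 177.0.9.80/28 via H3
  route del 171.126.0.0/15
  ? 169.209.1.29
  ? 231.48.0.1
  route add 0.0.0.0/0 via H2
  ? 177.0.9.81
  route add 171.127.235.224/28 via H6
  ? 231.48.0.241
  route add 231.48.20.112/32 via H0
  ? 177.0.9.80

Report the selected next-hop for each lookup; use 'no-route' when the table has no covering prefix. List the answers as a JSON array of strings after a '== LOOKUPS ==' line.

Trace:
  add 177.0.0.0/12 -> H0 at depth 12
  add 171.127.192.0/18 -> H1 at depth 18
  ? 213.33.190.5  path d0:-→d1:-  best=no-route
  ? 171.127.193.21  path d0:-→d1:-→d2:-→d3:-→d4:-→d5:-→d6:-→d7:-→d8:-→d9:-→d10:-→d11:-→d12:-→d13:-→d14:-→d15:-→d16:-→d17:-→d18:H1  best=H1
  add 177.0.0.0/20 -> H4 at depth 20
  - 177.0.0.0/20 clear@20
  - 171.127.192.0/18 clear@18
  ? 177.0.187.10  path d0:-→d1:-→d2:-→d3:-→d4:-→d5:-→d6:-→d7:-→d8:-→d9:-→d10:-→d11:-→d12:H0→d13:-→d14:-→d15:-→d16:-  best=H0
  add 231.48.0.0/12 -> H4 at depth 12
  ? 198.154.110.178  path d0:-→d1:-→d2:-  best=no-route
  add 231.48.0.0/16 -> H6 at depth 16
  ? 143.84.205.177  path d0:-→d1:-→d2:-  best=no-route
  ? 231.48.0.0  path d0:-→d1:-→d2:-→d3:-→d4:-→d5:-→d6:-→d7:-→d8:-→d9:-→d10:-→d11:-→d12:H4→d13:-→d14:-→d15:-→d16:H6  best=H6
  add 149.1.192.0/20 -> H3 at depth 20
  add 177.0.0.0/20 -> H5 at depth 20
  ? 52.66.207.21  path d0:-  best=no-route
  ? 231.48.61.89  path d0:-→d1:-→d2:-→d3:-→d4:-→d5:-→d6:-→d7:-→d8:-→d9:-→d10:-→d11:-→d12:H4→d13:-→d14:-→d15:-→d16:H6  best=H6
  add 171.126.0.0/15 -> H3 at depth 15
  add 171.127.224.0/20 -> H3 at depth 20
  ? 177.0.0.0  path d0:-→d1:-→d2:-→d3:-→d4:-→d5:-→d6:-→d7:-→d8:-→d9:-→d10:-→d11:-→d12:H0→d13:-→d14:-→d15:-→d16:-→d17:-→d18:-→d19:-→d20:H5  best=H5
  add 177.0.9.80/28 -> H3 at depth 28
  - 171.126.0.0/15 clear@15
  ? 169.209.1.29  path d0:-→d1:-→d2:-→d3:-→d4:-→d5:-→d6:-  best=no-route
  ? 231.48.0.1  path d0:-→d1:-→d2:-→d3:-→d4:-→d5:-→d6:-→d7:-→d8:-→d9:-→d10:-→d11:-→d12:H4→d13:-→d14:-→d15:-→d16:H6  best=H6
  add 0.0.0.0/0 -> H2 at depth 0
  ? 177.0.9.81  path d0:H2→d1:-→d2:-→d3:-→d4:-→d5:-→d6:-→d7:-→d8:-→d9:-→d10:-→d11:-→d12:H0→d13:-→d14:-→d15:-→d16:-→d17:-→d18:-→d19:-→d20:H5→d21:-→d22:-→d23:-→d24:-→d25:-→d26:-→d27:-→d28:H3  best=H3
  add 171.127.235.224/28 -> H6 at depth 28
  ? 231.48.0.241  path d0:H2→d1:-→d2:-→d3:-→d4:-→d5:-→d6:-→d7:-→d8:-→d9:-→d10:-→d11:-→d12:H4→d13:-→d14:-→d15:-→d16:H6  best=H6
  add 231.48.20.112/32 -> H0 at depth 32
  ? 177.0.9.80  path d0:H2→d1:-→d2:-→d3:-→d4:-→d5:-→d6:-→d7:-→d8:-→d9:-→d10:-→d11:-→d12:H0→d13:-→d14:-→d15:-→d16:-→d17:-→d18:-→d19:-→d20:H5→d21:-→d22:-→d23:-→d24:-→d25:-→d26:-→d27:-→d28:H3  best=H3

== LOOKUPS ==
["no-route","H1","H0","no-route","no-route","H6","no-route","H6","H5","no-route","H6","H3","H6","H3"]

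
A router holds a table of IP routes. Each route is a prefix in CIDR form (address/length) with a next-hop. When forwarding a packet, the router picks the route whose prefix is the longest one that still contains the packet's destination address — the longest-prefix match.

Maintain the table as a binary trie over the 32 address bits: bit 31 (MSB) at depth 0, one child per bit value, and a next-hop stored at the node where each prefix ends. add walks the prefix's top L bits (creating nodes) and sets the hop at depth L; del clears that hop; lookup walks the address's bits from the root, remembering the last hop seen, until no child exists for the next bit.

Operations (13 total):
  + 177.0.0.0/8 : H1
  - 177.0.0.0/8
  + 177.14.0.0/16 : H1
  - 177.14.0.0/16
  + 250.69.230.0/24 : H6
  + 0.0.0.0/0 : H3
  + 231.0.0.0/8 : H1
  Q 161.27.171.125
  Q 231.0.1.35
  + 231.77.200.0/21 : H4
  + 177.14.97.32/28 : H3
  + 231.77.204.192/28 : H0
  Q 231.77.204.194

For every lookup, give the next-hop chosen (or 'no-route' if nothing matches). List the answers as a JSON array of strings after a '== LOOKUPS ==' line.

Process each operation:
  add 177.0.0.0/8 -> H1 at depth 8
  del 177.0.0.0/8 (clear depth 8)
  add 177.14.0.0/16 -> H1 at depth 16
  del 177.14.0.0/16 (clear depth 16)
  add 250.69.230.0/24 -> H6 at depth 24
  add 0.0.0.0/0 -> H3 at depth 0
  add 231.0.0.0/8 -> H1 at depth 8
  lookup 161.27.171.125: bits 101 walk d0:H3→d1:-→d2:-→d3:- -> H3
  lookup 231.0.1.35: bits 11100111 walk d0:H3→d1:-→d2:-→d3:-→d4:-→d5:-→d6:-→d7:-→d8:H1 -> H1
  add 231.77.200.0/21 -> H4 at depth 21
  add 177.14.97.32/28 -> H3 at depth 28
  add 231.77.204.192/28 -> H0 at depth 28
  lookup 231.77.204.194: bits 1110011101001101110011001100 walk d0:H3→d1:-→d2:-→d3:-→d4:-→d5:-→d6:-→d7:-→d8:H1→d9:-→d10:-→d11:-→d12:-→d13:-→d14:-→d15:-→d16:-→d17:-→d18:-→d19:-→d20:-→d21:H4→d22:-→d23:-→d24:-→d25:-→d26:-→d27:-→d28:H0 -> H0

== LOOKUPS ==
["H3","H1","H0"]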